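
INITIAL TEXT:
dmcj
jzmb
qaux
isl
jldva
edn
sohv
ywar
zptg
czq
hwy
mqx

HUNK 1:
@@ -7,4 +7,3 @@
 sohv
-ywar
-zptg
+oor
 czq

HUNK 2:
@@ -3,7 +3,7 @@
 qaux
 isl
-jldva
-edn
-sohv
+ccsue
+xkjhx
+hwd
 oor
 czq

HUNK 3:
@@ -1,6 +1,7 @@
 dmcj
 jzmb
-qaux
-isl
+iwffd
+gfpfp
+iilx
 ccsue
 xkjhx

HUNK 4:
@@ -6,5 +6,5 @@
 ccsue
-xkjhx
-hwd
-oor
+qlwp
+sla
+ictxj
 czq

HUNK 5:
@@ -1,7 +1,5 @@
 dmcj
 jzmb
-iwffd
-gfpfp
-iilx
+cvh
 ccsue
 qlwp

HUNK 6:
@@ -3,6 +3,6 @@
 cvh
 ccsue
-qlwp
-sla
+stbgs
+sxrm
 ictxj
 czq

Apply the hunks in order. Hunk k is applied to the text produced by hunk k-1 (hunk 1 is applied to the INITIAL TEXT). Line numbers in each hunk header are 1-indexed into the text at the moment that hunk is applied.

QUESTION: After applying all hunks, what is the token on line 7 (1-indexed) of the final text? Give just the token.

Hunk 1: at line 7 remove [ywar,zptg] add [oor] -> 11 lines: dmcj jzmb qaux isl jldva edn sohv oor czq hwy mqx
Hunk 2: at line 3 remove [jldva,edn,sohv] add [ccsue,xkjhx,hwd] -> 11 lines: dmcj jzmb qaux isl ccsue xkjhx hwd oor czq hwy mqx
Hunk 3: at line 1 remove [qaux,isl] add [iwffd,gfpfp,iilx] -> 12 lines: dmcj jzmb iwffd gfpfp iilx ccsue xkjhx hwd oor czq hwy mqx
Hunk 4: at line 6 remove [xkjhx,hwd,oor] add [qlwp,sla,ictxj] -> 12 lines: dmcj jzmb iwffd gfpfp iilx ccsue qlwp sla ictxj czq hwy mqx
Hunk 5: at line 1 remove [iwffd,gfpfp,iilx] add [cvh] -> 10 lines: dmcj jzmb cvh ccsue qlwp sla ictxj czq hwy mqx
Hunk 6: at line 3 remove [qlwp,sla] add [stbgs,sxrm] -> 10 lines: dmcj jzmb cvh ccsue stbgs sxrm ictxj czq hwy mqx
Final line 7: ictxj

Answer: ictxj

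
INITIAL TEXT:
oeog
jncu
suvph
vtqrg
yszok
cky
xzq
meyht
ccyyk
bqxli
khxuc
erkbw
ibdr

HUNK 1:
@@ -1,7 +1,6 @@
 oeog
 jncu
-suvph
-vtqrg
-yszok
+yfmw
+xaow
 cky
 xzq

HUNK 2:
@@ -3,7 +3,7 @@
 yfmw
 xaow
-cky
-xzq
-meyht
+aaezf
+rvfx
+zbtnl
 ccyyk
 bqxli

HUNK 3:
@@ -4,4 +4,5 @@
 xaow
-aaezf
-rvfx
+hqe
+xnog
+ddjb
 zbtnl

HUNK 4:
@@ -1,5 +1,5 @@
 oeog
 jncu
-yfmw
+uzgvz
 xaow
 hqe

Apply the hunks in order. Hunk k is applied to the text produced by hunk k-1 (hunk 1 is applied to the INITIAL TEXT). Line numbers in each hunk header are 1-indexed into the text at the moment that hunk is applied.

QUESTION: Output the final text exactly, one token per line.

Hunk 1: at line 1 remove [suvph,vtqrg,yszok] add [yfmw,xaow] -> 12 lines: oeog jncu yfmw xaow cky xzq meyht ccyyk bqxli khxuc erkbw ibdr
Hunk 2: at line 3 remove [cky,xzq,meyht] add [aaezf,rvfx,zbtnl] -> 12 lines: oeog jncu yfmw xaow aaezf rvfx zbtnl ccyyk bqxli khxuc erkbw ibdr
Hunk 3: at line 4 remove [aaezf,rvfx] add [hqe,xnog,ddjb] -> 13 lines: oeog jncu yfmw xaow hqe xnog ddjb zbtnl ccyyk bqxli khxuc erkbw ibdr
Hunk 4: at line 1 remove [yfmw] add [uzgvz] -> 13 lines: oeog jncu uzgvz xaow hqe xnog ddjb zbtnl ccyyk bqxli khxuc erkbw ibdr

Answer: oeog
jncu
uzgvz
xaow
hqe
xnog
ddjb
zbtnl
ccyyk
bqxli
khxuc
erkbw
ibdr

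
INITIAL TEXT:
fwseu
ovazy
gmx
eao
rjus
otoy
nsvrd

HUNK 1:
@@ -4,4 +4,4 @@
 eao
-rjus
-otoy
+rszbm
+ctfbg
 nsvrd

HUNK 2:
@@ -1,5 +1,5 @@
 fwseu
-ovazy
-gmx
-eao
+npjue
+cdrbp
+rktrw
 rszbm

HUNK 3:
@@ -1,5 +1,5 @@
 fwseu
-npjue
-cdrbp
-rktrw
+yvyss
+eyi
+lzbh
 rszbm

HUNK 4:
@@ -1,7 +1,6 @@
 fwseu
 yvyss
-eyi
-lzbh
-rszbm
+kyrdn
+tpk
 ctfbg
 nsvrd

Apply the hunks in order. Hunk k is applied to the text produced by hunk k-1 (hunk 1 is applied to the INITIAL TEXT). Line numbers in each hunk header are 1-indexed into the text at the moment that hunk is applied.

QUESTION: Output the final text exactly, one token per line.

Hunk 1: at line 4 remove [rjus,otoy] add [rszbm,ctfbg] -> 7 lines: fwseu ovazy gmx eao rszbm ctfbg nsvrd
Hunk 2: at line 1 remove [ovazy,gmx,eao] add [npjue,cdrbp,rktrw] -> 7 lines: fwseu npjue cdrbp rktrw rszbm ctfbg nsvrd
Hunk 3: at line 1 remove [npjue,cdrbp,rktrw] add [yvyss,eyi,lzbh] -> 7 lines: fwseu yvyss eyi lzbh rszbm ctfbg nsvrd
Hunk 4: at line 1 remove [eyi,lzbh,rszbm] add [kyrdn,tpk] -> 6 lines: fwseu yvyss kyrdn tpk ctfbg nsvrd

Answer: fwseu
yvyss
kyrdn
tpk
ctfbg
nsvrd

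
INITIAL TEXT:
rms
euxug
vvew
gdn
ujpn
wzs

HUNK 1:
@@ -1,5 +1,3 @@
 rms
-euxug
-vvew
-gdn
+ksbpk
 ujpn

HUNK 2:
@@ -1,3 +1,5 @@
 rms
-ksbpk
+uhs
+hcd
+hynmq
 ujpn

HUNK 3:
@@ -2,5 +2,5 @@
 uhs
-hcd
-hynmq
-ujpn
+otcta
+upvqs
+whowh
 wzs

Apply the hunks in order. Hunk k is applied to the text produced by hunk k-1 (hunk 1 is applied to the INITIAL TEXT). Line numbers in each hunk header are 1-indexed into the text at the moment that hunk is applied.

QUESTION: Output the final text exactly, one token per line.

Hunk 1: at line 1 remove [euxug,vvew,gdn] add [ksbpk] -> 4 lines: rms ksbpk ujpn wzs
Hunk 2: at line 1 remove [ksbpk] add [uhs,hcd,hynmq] -> 6 lines: rms uhs hcd hynmq ujpn wzs
Hunk 3: at line 2 remove [hcd,hynmq,ujpn] add [otcta,upvqs,whowh] -> 6 lines: rms uhs otcta upvqs whowh wzs

Answer: rms
uhs
otcta
upvqs
whowh
wzs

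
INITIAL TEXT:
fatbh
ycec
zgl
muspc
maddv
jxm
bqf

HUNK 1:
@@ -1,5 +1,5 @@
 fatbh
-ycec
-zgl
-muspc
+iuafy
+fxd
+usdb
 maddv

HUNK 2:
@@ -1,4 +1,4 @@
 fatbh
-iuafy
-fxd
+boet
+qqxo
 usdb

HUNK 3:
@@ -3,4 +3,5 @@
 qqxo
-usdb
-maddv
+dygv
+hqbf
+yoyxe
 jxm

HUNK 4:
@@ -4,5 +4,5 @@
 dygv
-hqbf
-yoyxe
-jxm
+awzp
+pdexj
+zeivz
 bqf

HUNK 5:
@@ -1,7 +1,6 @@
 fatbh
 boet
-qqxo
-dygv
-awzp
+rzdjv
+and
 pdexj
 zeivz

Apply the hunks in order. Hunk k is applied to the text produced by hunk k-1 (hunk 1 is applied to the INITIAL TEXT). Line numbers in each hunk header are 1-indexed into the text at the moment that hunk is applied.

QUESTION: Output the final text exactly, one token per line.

Hunk 1: at line 1 remove [ycec,zgl,muspc] add [iuafy,fxd,usdb] -> 7 lines: fatbh iuafy fxd usdb maddv jxm bqf
Hunk 2: at line 1 remove [iuafy,fxd] add [boet,qqxo] -> 7 lines: fatbh boet qqxo usdb maddv jxm bqf
Hunk 3: at line 3 remove [usdb,maddv] add [dygv,hqbf,yoyxe] -> 8 lines: fatbh boet qqxo dygv hqbf yoyxe jxm bqf
Hunk 4: at line 4 remove [hqbf,yoyxe,jxm] add [awzp,pdexj,zeivz] -> 8 lines: fatbh boet qqxo dygv awzp pdexj zeivz bqf
Hunk 5: at line 1 remove [qqxo,dygv,awzp] add [rzdjv,and] -> 7 lines: fatbh boet rzdjv and pdexj zeivz bqf

Answer: fatbh
boet
rzdjv
and
pdexj
zeivz
bqf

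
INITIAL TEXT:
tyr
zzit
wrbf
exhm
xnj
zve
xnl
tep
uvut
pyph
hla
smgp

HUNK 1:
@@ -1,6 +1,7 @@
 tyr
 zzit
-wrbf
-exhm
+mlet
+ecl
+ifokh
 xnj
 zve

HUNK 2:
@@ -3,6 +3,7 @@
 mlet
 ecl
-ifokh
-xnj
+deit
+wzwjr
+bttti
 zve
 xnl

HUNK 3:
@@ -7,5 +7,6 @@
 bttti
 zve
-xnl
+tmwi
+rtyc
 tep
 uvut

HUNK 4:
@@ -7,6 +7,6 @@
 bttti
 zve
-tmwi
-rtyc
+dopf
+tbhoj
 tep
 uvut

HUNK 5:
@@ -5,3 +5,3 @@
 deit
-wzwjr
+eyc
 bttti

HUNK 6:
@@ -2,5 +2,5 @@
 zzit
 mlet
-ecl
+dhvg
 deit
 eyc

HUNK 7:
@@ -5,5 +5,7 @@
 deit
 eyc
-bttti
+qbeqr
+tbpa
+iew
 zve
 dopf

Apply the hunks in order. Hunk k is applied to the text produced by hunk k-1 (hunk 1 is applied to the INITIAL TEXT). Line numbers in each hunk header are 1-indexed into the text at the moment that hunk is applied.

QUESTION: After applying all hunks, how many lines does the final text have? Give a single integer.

Answer: 17

Derivation:
Hunk 1: at line 1 remove [wrbf,exhm] add [mlet,ecl,ifokh] -> 13 lines: tyr zzit mlet ecl ifokh xnj zve xnl tep uvut pyph hla smgp
Hunk 2: at line 3 remove [ifokh,xnj] add [deit,wzwjr,bttti] -> 14 lines: tyr zzit mlet ecl deit wzwjr bttti zve xnl tep uvut pyph hla smgp
Hunk 3: at line 7 remove [xnl] add [tmwi,rtyc] -> 15 lines: tyr zzit mlet ecl deit wzwjr bttti zve tmwi rtyc tep uvut pyph hla smgp
Hunk 4: at line 7 remove [tmwi,rtyc] add [dopf,tbhoj] -> 15 lines: tyr zzit mlet ecl deit wzwjr bttti zve dopf tbhoj tep uvut pyph hla smgp
Hunk 5: at line 5 remove [wzwjr] add [eyc] -> 15 lines: tyr zzit mlet ecl deit eyc bttti zve dopf tbhoj tep uvut pyph hla smgp
Hunk 6: at line 2 remove [ecl] add [dhvg] -> 15 lines: tyr zzit mlet dhvg deit eyc bttti zve dopf tbhoj tep uvut pyph hla smgp
Hunk 7: at line 5 remove [bttti] add [qbeqr,tbpa,iew] -> 17 lines: tyr zzit mlet dhvg deit eyc qbeqr tbpa iew zve dopf tbhoj tep uvut pyph hla smgp
Final line count: 17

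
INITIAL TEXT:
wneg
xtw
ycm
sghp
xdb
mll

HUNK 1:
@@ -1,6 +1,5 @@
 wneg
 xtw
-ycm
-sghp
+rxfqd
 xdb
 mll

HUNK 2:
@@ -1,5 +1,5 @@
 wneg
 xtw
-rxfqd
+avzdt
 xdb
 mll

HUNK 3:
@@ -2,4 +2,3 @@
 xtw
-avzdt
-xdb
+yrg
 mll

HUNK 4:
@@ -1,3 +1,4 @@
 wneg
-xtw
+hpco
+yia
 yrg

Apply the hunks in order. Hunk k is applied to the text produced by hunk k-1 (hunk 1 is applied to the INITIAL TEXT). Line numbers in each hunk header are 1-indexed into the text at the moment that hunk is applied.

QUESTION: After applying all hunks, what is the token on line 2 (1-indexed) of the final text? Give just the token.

Hunk 1: at line 1 remove [ycm,sghp] add [rxfqd] -> 5 lines: wneg xtw rxfqd xdb mll
Hunk 2: at line 1 remove [rxfqd] add [avzdt] -> 5 lines: wneg xtw avzdt xdb mll
Hunk 3: at line 2 remove [avzdt,xdb] add [yrg] -> 4 lines: wneg xtw yrg mll
Hunk 4: at line 1 remove [xtw] add [hpco,yia] -> 5 lines: wneg hpco yia yrg mll
Final line 2: hpco

Answer: hpco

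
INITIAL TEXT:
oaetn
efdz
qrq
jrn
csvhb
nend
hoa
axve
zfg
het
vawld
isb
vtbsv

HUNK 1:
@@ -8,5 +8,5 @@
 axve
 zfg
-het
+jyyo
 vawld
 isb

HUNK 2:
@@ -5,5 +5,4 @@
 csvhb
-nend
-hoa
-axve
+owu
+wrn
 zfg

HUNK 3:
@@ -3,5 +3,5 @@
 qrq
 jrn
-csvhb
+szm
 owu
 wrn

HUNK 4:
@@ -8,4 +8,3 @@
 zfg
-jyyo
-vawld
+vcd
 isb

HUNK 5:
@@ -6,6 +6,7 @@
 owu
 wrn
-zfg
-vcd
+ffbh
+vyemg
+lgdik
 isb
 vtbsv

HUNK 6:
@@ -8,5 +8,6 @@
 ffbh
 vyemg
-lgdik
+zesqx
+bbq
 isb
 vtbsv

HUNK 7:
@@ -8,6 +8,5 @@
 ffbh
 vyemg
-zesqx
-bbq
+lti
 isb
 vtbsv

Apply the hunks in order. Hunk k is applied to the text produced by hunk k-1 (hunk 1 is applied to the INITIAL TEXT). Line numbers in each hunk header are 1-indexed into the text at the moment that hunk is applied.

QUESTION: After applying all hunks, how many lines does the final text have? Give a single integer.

Answer: 12

Derivation:
Hunk 1: at line 8 remove [het] add [jyyo] -> 13 lines: oaetn efdz qrq jrn csvhb nend hoa axve zfg jyyo vawld isb vtbsv
Hunk 2: at line 5 remove [nend,hoa,axve] add [owu,wrn] -> 12 lines: oaetn efdz qrq jrn csvhb owu wrn zfg jyyo vawld isb vtbsv
Hunk 3: at line 3 remove [csvhb] add [szm] -> 12 lines: oaetn efdz qrq jrn szm owu wrn zfg jyyo vawld isb vtbsv
Hunk 4: at line 8 remove [jyyo,vawld] add [vcd] -> 11 lines: oaetn efdz qrq jrn szm owu wrn zfg vcd isb vtbsv
Hunk 5: at line 6 remove [zfg,vcd] add [ffbh,vyemg,lgdik] -> 12 lines: oaetn efdz qrq jrn szm owu wrn ffbh vyemg lgdik isb vtbsv
Hunk 6: at line 8 remove [lgdik] add [zesqx,bbq] -> 13 lines: oaetn efdz qrq jrn szm owu wrn ffbh vyemg zesqx bbq isb vtbsv
Hunk 7: at line 8 remove [zesqx,bbq] add [lti] -> 12 lines: oaetn efdz qrq jrn szm owu wrn ffbh vyemg lti isb vtbsv
Final line count: 12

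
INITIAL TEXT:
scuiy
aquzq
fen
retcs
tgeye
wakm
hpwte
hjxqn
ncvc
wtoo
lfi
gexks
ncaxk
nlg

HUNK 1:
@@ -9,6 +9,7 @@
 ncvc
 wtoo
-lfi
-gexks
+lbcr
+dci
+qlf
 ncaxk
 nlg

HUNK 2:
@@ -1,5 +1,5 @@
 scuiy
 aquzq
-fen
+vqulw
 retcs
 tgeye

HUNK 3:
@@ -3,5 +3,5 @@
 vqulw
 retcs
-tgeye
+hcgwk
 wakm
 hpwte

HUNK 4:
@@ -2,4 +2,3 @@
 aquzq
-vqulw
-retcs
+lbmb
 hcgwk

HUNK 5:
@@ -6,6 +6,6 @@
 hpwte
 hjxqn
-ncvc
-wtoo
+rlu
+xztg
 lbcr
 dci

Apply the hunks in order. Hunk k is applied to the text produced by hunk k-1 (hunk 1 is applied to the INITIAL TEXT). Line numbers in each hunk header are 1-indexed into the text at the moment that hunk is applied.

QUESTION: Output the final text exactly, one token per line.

Hunk 1: at line 9 remove [lfi,gexks] add [lbcr,dci,qlf] -> 15 lines: scuiy aquzq fen retcs tgeye wakm hpwte hjxqn ncvc wtoo lbcr dci qlf ncaxk nlg
Hunk 2: at line 1 remove [fen] add [vqulw] -> 15 lines: scuiy aquzq vqulw retcs tgeye wakm hpwte hjxqn ncvc wtoo lbcr dci qlf ncaxk nlg
Hunk 3: at line 3 remove [tgeye] add [hcgwk] -> 15 lines: scuiy aquzq vqulw retcs hcgwk wakm hpwte hjxqn ncvc wtoo lbcr dci qlf ncaxk nlg
Hunk 4: at line 2 remove [vqulw,retcs] add [lbmb] -> 14 lines: scuiy aquzq lbmb hcgwk wakm hpwte hjxqn ncvc wtoo lbcr dci qlf ncaxk nlg
Hunk 5: at line 6 remove [ncvc,wtoo] add [rlu,xztg] -> 14 lines: scuiy aquzq lbmb hcgwk wakm hpwte hjxqn rlu xztg lbcr dci qlf ncaxk nlg

Answer: scuiy
aquzq
lbmb
hcgwk
wakm
hpwte
hjxqn
rlu
xztg
lbcr
dci
qlf
ncaxk
nlg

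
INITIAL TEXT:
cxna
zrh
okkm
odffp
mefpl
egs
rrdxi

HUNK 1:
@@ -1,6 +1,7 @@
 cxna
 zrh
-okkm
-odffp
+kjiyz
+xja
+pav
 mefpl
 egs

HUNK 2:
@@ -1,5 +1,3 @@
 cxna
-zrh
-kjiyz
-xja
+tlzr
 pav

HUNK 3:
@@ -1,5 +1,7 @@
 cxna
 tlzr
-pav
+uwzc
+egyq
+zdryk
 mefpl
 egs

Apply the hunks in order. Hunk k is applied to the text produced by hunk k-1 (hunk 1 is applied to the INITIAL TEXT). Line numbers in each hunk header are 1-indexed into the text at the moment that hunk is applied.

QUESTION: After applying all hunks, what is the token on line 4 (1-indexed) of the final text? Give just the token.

Hunk 1: at line 1 remove [okkm,odffp] add [kjiyz,xja,pav] -> 8 lines: cxna zrh kjiyz xja pav mefpl egs rrdxi
Hunk 2: at line 1 remove [zrh,kjiyz,xja] add [tlzr] -> 6 lines: cxna tlzr pav mefpl egs rrdxi
Hunk 3: at line 1 remove [pav] add [uwzc,egyq,zdryk] -> 8 lines: cxna tlzr uwzc egyq zdryk mefpl egs rrdxi
Final line 4: egyq

Answer: egyq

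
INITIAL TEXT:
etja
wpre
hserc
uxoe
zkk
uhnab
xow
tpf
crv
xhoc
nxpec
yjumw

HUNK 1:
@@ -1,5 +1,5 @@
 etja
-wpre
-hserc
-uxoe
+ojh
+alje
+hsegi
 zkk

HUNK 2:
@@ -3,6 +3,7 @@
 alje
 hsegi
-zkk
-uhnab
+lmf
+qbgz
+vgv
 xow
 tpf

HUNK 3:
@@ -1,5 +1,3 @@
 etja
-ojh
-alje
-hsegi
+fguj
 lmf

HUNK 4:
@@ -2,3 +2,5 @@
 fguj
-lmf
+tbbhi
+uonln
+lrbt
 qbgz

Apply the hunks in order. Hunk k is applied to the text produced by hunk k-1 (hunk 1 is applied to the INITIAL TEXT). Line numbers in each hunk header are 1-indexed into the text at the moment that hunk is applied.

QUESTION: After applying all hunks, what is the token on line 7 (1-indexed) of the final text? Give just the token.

Answer: vgv

Derivation:
Hunk 1: at line 1 remove [wpre,hserc,uxoe] add [ojh,alje,hsegi] -> 12 lines: etja ojh alje hsegi zkk uhnab xow tpf crv xhoc nxpec yjumw
Hunk 2: at line 3 remove [zkk,uhnab] add [lmf,qbgz,vgv] -> 13 lines: etja ojh alje hsegi lmf qbgz vgv xow tpf crv xhoc nxpec yjumw
Hunk 3: at line 1 remove [ojh,alje,hsegi] add [fguj] -> 11 lines: etja fguj lmf qbgz vgv xow tpf crv xhoc nxpec yjumw
Hunk 4: at line 2 remove [lmf] add [tbbhi,uonln,lrbt] -> 13 lines: etja fguj tbbhi uonln lrbt qbgz vgv xow tpf crv xhoc nxpec yjumw
Final line 7: vgv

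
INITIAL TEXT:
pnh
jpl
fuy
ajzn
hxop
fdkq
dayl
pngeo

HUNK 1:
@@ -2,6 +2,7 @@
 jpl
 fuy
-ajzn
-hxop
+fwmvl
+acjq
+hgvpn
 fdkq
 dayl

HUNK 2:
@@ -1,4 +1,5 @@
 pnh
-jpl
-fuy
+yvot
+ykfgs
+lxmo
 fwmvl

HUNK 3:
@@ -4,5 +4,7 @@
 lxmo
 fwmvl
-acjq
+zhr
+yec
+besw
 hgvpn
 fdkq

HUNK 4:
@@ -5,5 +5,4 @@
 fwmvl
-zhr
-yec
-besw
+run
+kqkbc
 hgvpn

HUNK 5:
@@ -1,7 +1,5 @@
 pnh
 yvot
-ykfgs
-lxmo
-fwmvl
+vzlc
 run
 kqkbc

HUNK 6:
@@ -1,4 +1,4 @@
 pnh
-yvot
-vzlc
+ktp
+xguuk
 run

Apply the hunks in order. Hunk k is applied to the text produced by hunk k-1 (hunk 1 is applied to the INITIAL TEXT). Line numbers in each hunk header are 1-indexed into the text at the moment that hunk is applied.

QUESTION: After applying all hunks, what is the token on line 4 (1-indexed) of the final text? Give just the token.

Answer: run

Derivation:
Hunk 1: at line 2 remove [ajzn,hxop] add [fwmvl,acjq,hgvpn] -> 9 lines: pnh jpl fuy fwmvl acjq hgvpn fdkq dayl pngeo
Hunk 2: at line 1 remove [jpl,fuy] add [yvot,ykfgs,lxmo] -> 10 lines: pnh yvot ykfgs lxmo fwmvl acjq hgvpn fdkq dayl pngeo
Hunk 3: at line 4 remove [acjq] add [zhr,yec,besw] -> 12 lines: pnh yvot ykfgs lxmo fwmvl zhr yec besw hgvpn fdkq dayl pngeo
Hunk 4: at line 5 remove [zhr,yec,besw] add [run,kqkbc] -> 11 lines: pnh yvot ykfgs lxmo fwmvl run kqkbc hgvpn fdkq dayl pngeo
Hunk 5: at line 1 remove [ykfgs,lxmo,fwmvl] add [vzlc] -> 9 lines: pnh yvot vzlc run kqkbc hgvpn fdkq dayl pngeo
Hunk 6: at line 1 remove [yvot,vzlc] add [ktp,xguuk] -> 9 lines: pnh ktp xguuk run kqkbc hgvpn fdkq dayl pngeo
Final line 4: run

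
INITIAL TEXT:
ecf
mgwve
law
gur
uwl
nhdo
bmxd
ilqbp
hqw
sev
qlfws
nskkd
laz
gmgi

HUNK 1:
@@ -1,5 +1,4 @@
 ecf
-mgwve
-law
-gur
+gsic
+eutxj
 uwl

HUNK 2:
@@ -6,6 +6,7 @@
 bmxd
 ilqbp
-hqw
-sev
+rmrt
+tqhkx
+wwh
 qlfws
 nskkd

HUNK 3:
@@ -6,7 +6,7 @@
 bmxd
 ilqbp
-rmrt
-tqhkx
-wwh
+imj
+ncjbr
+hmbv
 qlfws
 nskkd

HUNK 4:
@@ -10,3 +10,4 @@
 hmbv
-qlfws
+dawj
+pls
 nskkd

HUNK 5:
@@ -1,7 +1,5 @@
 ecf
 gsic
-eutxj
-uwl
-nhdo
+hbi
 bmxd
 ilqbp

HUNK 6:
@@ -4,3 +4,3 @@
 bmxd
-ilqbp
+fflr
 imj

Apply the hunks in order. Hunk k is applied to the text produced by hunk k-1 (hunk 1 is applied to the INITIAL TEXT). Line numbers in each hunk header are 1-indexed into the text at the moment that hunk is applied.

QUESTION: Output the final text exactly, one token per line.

Hunk 1: at line 1 remove [mgwve,law,gur] add [gsic,eutxj] -> 13 lines: ecf gsic eutxj uwl nhdo bmxd ilqbp hqw sev qlfws nskkd laz gmgi
Hunk 2: at line 6 remove [hqw,sev] add [rmrt,tqhkx,wwh] -> 14 lines: ecf gsic eutxj uwl nhdo bmxd ilqbp rmrt tqhkx wwh qlfws nskkd laz gmgi
Hunk 3: at line 6 remove [rmrt,tqhkx,wwh] add [imj,ncjbr,hmbv] -> 14 lines: ecf gsic eutxj uwl nhdo bmxd ilqbp imj ncjbr hmbv qlfws nskkd laz gmgi
Hunk 4: at line 10 remove [qlfws] add [dawj,pls] -> 15 lines: ecf gsic eutxj uwl nhdo bmxd ilqbp imj ncjbr hmbv dawj pls nskkd laz gmgi
Hunk 5: at line 1 remove [eutxj,uwl,nhdo] add [hbi] -> 13 lines: ecf gsic hbi bmxd ilqbp imj ncjbr hmbv dawj pls nskkd laz gmgi
Hunk 6: at line 4 remove [ilqbp] add [fflr] -> 13 lines: ecf gsic hbi bmxd fflr imj ncjbr hmbv dawj pls nskkd laz gmgi

Answer: ecf
gsic
hbi
bmxd
fflr
imj
ncjbr
hmbv
dawj
pls
nskkd
laz
gmgi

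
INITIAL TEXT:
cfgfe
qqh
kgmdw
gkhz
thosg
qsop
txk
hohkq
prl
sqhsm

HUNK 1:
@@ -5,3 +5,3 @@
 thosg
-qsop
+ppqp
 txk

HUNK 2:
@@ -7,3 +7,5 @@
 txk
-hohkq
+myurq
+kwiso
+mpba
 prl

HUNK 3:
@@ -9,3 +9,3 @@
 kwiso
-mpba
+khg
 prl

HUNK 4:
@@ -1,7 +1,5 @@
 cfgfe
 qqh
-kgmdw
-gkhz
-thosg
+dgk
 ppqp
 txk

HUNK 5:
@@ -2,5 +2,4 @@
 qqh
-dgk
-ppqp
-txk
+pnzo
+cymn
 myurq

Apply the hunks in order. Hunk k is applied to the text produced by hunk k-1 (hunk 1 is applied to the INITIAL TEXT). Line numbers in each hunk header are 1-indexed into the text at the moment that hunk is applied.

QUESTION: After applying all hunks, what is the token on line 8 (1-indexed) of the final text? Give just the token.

Answer: prl

Derivation:
Hunk 1: at line 5 remove [qsop] add [ppqp] -> 10 lines: cfgfe qqh kgmdw gkhz thosg ppqp txk hohkq prl sqhsm
Hunk 2: at line 7 remove [hohkq] add [myurq,kwiso,mpba] -> 12 lines: cfgfe qqh kgmdw gkhz thosg ppqp txk myurq kwiso mpba prl sqhsm
Hunk 3: at line 9 remove [mpba] add [khg] -> 12 lines: cfgfe qqh kgmdw gkhz thosg ppqp txk myurq kwiso khg prl sqhsm
Hunk 4: at line 1 remove [kgmdw,gkhz,thosg] add [dgk] -> 10 lines: cfgfe qqh dgk ppqp txk myurq kwiso khg prl sqhsm
Hunk 5: at line 2 remove [dgk,ppqp,txk] add [pnzo,cymn] -> 9 lines: cfgfe qqh pnzo cymn myurq kwiso khg prl sqhsm
Final line 8: prl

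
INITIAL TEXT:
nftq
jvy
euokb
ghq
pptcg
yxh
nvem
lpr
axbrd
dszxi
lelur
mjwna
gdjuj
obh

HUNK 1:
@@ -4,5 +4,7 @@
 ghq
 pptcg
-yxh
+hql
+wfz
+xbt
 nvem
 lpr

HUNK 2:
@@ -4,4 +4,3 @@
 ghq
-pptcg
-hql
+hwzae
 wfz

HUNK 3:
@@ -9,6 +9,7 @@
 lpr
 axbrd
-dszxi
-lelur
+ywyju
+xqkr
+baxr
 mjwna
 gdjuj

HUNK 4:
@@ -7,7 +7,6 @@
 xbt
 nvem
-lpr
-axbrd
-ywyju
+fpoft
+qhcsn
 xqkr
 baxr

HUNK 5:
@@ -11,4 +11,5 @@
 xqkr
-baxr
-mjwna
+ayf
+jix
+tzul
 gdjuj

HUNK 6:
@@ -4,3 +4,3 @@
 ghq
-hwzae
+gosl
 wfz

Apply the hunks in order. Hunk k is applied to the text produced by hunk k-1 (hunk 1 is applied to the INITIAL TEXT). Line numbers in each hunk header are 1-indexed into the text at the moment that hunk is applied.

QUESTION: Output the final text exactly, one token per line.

Answer: nftq
jvy
euokb
ghq
gosl
wfz
xbt
nvem
fpoft
qhcsn
xqkr
ayf
jix
tzul
gdjuj
obh

Derivation:
Hunk 1: at line 4 remove [yxh] add [hql,wfz,xbt] -> 16 lines: nftq jvy euokb ghq pptcg hql wfz xbt nvem lpr axbrd dszxi lelur mjwna gdjuj obh
Hunk 2: at line 4 remove [pptcg,hql] add [hwzae] -> 15 lines: nftq jvy euokb ghq hwzae wfz xbt nvem lpr axbrd dszxi lelur mjwna gdjuj obh
Hunk 3: at line 9 remove [dszxi,lelur] add [ywyju,xqkr,baxr] -> 16 lines: nftq jvy euokb ghq hwzae wfz xbt nvem lpr axbrd ywyju xqkr baxr mjwna gdjuj obh
Hunk 4: at line 7 remove [lpr,axbrd,ywyju] add [fpoft,qhcsn] -> 15 lines: nftq jvy euokb ghq hwzae wfz xbt nvem fpoft qhcsn xqkr baxr mjwna gdjuj obh
Hunk 5: at line 11 remove [baxr,mjwna] add [ayf,jix,tzul] -> 16 lines: nftq jvy euokb ghq hwzae wfz xbt nvem fpoft qhcsn xqkr ayf jix tzul gdjuj obh
Hunk 6: at line 4 remove [hwzae] add [gosl] -> 16 lines: nftq jvy euokb ghq gosl wfz xbt nvem fpoft qhcsn xqkr ayf jix tzul gdjuj obh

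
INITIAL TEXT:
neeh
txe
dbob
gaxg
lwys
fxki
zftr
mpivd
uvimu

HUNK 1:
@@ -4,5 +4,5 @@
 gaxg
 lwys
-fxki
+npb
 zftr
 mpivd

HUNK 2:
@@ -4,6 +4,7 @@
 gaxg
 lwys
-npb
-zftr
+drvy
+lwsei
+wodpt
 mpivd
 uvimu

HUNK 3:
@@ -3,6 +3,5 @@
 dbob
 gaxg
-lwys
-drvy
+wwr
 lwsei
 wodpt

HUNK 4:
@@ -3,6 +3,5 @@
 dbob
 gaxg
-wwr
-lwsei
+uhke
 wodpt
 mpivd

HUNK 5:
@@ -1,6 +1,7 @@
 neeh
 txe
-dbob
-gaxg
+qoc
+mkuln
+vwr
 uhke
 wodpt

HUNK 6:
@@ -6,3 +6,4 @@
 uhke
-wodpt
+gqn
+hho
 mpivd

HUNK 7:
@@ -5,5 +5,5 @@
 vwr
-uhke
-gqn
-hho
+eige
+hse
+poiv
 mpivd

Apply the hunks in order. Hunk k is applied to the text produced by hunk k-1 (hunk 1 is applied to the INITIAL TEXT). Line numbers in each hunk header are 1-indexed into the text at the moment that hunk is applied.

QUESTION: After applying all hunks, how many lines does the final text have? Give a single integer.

Answer: 10

Derivation:
Hunk 1: at line 4 remove [fxki] add [npb] -> 9 lines: neeh txe dbob gaxg lwys npb zftr mpivd uvimu
Hunk 2: at line 4 remove [npb,zftr] add [drvy,lwsei,wodpt] -> 10 lines: neeh txe dbob gaxg lwys drvy lwsei wodpt mpivd uvimu
Hunk 3: at line 3 remove [lwys,drvy] add [wwr] -> 9 lines: neeh txe dbob gaxg wwr lwsei wodpt mpivd uvimu
Hunk 4: at line 3 remove [wwr,lwsei] add [uhke] -> 8 lines: neeh txe dbob gaxg uhke wodpt mpivd uvimu
Hunk 5: at line 1 remove [dbob,gaxg] add [qoc,mkuln,vwr] -> 9 lines: neeh txe qoc mkuln vwr uhke wodpt mpivd uvimu
Hunk 6: at line 6 remove [wodpt] add [gqn,hho] -> 10 lines: neeh txe qoc mkuln vwr uhke gqn hho mpivd uvimu
Hunk 7: at line 5 remove [uhke,gqn,hho] add [eige,hse,poiv] -> 10 lines: neeh txe qoc mkuln vwr eige hse poiv mpivd uvimu
Final line count: 10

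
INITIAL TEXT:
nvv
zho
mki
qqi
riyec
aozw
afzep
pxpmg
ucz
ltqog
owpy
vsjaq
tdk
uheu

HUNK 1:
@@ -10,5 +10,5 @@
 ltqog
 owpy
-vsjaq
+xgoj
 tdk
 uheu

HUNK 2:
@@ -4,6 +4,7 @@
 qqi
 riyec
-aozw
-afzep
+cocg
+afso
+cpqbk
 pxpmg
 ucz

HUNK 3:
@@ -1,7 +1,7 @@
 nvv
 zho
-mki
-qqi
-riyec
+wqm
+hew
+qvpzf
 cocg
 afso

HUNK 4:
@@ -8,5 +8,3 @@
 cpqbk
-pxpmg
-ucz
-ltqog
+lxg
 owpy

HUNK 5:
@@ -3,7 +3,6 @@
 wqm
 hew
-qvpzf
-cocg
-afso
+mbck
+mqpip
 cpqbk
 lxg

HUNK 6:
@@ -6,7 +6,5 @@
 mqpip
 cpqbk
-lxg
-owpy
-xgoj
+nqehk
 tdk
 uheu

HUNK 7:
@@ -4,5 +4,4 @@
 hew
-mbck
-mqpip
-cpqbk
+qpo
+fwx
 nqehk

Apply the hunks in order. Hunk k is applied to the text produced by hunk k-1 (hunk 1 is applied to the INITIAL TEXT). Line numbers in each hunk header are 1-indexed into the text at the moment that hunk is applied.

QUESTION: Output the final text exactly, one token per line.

Hunk 1: at line 10 remove [vsjaq] add [xgoj] -> 14 lines: nvv zho mki qqi riyec aozw afzep pxpmg ucz ltqog owpy xgoj tdk uheu
Hunk 2: at line 4 remove [aozw,afzep] add [cocg,afso,cpqbk] -> 15 lines: nvv zho mki qqi riyec cocg afso cpqbk pxpmg ucz ltqog owpy xgoj tdk uheu
Hunk 3: at line 1 remove [mki,qqi,riyec] add [wqm,hew,qvpzf] -> 15 lines: nvv zho wqm hew qvpzf cocg afso cpqbk pxpmg ucz ltqog owpy xgoj tdk uheu
Hunk 4: at line 8 remove [pxpmg,ucz,ltqog] add [lxg] -> 13 lines: nvv zho wqm hew qvpzf cocg afso cpqbk lxg owpy xgoj tdk uheu
Hunk 5: at line 3 remove [qvpzf,cocg,afso] add [mbck,mqpip] -> 12 lines: nvv zho wqm hew mbck mqpip cpqbk lxg owpy xgoj tdk uheu
Hunk 6: at line 6 remove [lxg,owpy,xgoj] add [nqehk] -> 10 lines: nvv zho wqm hew mbck mqpip cpqbk nqehk tdk uheu
Hunk 7: at line 4 remove [mbck,mqpip,cpqbk] add [qpo,fwx] -> 9 lines: nvv zho wqm hew qpo fwx nqehk tdk uheu

Answer: nvv
zho
wqm
hew
qpo
fwx
nqehk
tdk
uheu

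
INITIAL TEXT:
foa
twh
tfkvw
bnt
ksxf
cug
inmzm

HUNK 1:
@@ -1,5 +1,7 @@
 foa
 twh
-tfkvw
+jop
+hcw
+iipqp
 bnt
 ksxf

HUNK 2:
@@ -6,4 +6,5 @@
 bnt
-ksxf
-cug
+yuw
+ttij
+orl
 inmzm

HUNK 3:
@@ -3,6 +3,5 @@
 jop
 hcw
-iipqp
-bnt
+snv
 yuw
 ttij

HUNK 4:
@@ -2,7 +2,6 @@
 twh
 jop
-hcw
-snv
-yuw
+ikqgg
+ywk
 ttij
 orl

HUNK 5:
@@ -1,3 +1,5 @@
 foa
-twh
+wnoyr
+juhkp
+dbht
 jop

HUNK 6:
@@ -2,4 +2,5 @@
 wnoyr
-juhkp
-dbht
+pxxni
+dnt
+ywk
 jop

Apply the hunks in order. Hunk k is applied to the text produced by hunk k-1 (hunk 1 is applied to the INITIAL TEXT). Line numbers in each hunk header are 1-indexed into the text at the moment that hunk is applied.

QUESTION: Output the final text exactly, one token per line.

Hunk 1: at line 1 remove [tfkvw] add [jop,hcw,iipqp] -> 9 lines: foa twh jop hcw iipqp bnt ksxf cug inmzm
Hunk 2: at line 6 remove [ksxf,cug] add [yuw,ttij,orl] -> 10 lines: foa twh jop hcw iipqp bnt yuw ttij orl inmzm
Hunk 3: at line 3 remove [iipqp,bnt] add [snv] -> 9 lines: foa twh jop hcw snv yuw ttij orl inmzm
Hunk 4: at line 2 remove [hcw,snv,yuw] add [ikqgg,ywk] -> 8 lines: foa twh jop ikqgg ywk ttij orl inmzm
Hunk 5: at line 1 remove [twh] add [wnoyr,juhkp,dbht] -> 10 lines: foa wnoyr juhkp dbht jop ikqgg ywk ttij orl inmzm
Hunk 6: at line 2 remove [juhkp,dbht] add [pxxni,dnt,ywk] -> 11 lines: foa wnoyr pxxni dnt ywk jop ikqgg ywk ttij orl inmzm

Answer: foa
wnoyr
pxxni
dnt
ywk
jop
ikqgg
ywk
ttij
orl
inmzm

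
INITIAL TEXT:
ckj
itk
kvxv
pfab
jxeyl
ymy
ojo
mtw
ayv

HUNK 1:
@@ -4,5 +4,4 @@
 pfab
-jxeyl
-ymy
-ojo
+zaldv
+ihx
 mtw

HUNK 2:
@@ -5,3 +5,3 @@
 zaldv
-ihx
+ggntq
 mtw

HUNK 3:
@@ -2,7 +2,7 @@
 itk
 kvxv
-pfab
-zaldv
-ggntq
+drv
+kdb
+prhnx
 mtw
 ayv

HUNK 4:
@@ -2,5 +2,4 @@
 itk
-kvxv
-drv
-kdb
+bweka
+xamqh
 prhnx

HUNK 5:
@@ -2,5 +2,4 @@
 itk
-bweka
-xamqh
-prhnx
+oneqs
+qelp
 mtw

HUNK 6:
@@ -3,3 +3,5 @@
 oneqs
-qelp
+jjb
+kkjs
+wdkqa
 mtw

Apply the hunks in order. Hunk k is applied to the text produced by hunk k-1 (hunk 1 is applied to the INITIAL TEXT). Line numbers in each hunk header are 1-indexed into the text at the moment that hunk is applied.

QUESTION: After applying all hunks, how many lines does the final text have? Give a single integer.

Hunk 1: at line 4 remove [jxeyl,ymy,ojo] add [zaldv,ihx] -> 8 lines: ckj itk kvxv pfab zaldv ihx mtw ayv
Hunk 2: at line 5 remove [ihx] add [ggntq] -> 8 lines: ckj itk kvxv pfab zaldv ggntq mtw ayv
Hunk 3: at line 2 remove [pfab,zaldv,ggntq] add [drv,kdb,prhnx] -> 8 lines: ckj itk kvxv drv kdb prhnx mtw ayv
Hunk 4: at line 2 remove [kvxv,drv,kdb] add [bweka,xamqh] -> 7 lines: ckj itk bweka xamqh prhnx mtw ayv
Hunk 5: at line 2 remove [bweka,xamqh,prhnx] add [oneqs,qelp] -> 6 lines: ckj itk oneqs qelp mtw ayv
Hunk 6: at line 3 remove [qelp] add [jjb,kkjs,wdkqa] -> 8 lines: ckj itk oneqs jjb kkjs wdkqa mtw ayv
Final line count: 8

Answer: 8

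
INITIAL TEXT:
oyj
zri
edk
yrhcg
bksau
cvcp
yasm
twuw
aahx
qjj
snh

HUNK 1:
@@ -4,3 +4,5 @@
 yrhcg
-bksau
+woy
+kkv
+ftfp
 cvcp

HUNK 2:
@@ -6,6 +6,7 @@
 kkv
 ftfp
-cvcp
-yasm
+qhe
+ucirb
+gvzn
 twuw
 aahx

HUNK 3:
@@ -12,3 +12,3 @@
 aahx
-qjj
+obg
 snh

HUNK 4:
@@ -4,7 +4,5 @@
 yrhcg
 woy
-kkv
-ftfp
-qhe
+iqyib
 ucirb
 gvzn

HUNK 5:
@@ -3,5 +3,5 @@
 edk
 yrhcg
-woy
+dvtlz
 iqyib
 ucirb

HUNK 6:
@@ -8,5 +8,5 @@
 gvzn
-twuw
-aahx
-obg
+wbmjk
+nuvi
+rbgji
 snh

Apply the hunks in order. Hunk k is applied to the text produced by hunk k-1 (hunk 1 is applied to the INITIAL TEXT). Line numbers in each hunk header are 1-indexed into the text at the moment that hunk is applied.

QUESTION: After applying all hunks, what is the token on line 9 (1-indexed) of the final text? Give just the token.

Hunk 1: at line 4 remove [bksau] add [woy,kkv,ftfp] -> 13 lines: oyj zri edk yrhcg woy kkv ftfp cvcp yasm twuw aahx qjj snh
Hunk 2: at line 6 remove [cvcp,yasm] add [qhe,ucirb,gvzn] -> 14 lines: oyj zri edk yrhcg woy kkv ftfp qhe ucirb gvzn twuw aahx qjj snh
Hunk 3: at line 12 remove [qjj] add [obg] -> 14 lines: oyj zri edk yrhcg woy kkv ftfp qhe ucirb gvzn twuw aahx obg snh
Hunk 4: at line 4 remove [kkv,ftfp,qhe] add [iqyib] -> 12 lines: oyj zri edk yrhcg woy iqyib ucirb gvzn twuw aahx obg snh
Hunk 5: at line 3 remove [woy] add [dvtlz] -> 12 lines: oyj zri edk yrhcg dvtlz iqyib ucirb gvzn twuw aahx obg snh
Hunk 6: at line 8 remove [twuw,aahx,obg] add [wbmjk,nuvi,rbgji] -> 12 lines: oyj zri edk yrhcg dvtlz iqyib ucirb gvzn wbmjk nuvi rbgji snh
Final line 9: wbmjk

Answer: wbmjk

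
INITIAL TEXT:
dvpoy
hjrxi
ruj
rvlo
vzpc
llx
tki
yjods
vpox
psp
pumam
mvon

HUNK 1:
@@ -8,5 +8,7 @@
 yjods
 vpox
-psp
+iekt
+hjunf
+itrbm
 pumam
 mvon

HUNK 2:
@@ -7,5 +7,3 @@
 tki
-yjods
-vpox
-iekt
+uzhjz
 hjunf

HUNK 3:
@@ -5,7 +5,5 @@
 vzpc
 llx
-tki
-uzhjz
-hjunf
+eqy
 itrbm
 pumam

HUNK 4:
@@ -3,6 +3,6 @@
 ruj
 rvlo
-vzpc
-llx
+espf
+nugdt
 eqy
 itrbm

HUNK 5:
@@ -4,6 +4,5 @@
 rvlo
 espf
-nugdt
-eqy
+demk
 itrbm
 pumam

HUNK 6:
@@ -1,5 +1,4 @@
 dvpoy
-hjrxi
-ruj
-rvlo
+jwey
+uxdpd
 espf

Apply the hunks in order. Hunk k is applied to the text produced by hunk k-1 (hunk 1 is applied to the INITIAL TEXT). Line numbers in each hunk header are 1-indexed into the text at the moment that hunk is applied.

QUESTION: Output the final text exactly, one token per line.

Hunk 1: at line 8 remove [psp] add [iekt,hjunf,itrbm] -> 14 lines: dvpoy hjrxi ruj rvlo vzpc llx tki yjods vpox iekt hjunf itrbm pumam mvon
Hunk 2: at line 7 remove [yjods,vpox,iekt] add [uzhjz] -> 12 lines: dvpoy hjrxi ruj rvlo vzpc llx tki uzhjz hjunf itrbm pumam mvon
Hunk 3: at line 5 remove [tki,uzhjz,hjunf] add [eqy] -> 10 lines: dvpoy hjrxi ruj rvlo vzpc llx eqy itrbm pumam mvon
Hunk 4: at line 3 remove [vzpc,llx] add [espf,nugdt] -> 10 lines: dvpoy hjrxi ruj rvlo espf nugdt eqy itrbm pumam mvon
Hunk 5: at line 4 remove [nugdt,eqy] add [demk] -> 9 lines: dvpoy hjrxi ruj rvlo espf demk itrbm pumam mvon
Hunk 6: at line 1 remove [hjrxi,ruj,rvlo] add [jwey,uxdpd] -> 8 lines: dvpoy jwey uxdpd espf demk itrbm pumam mvon

Answer: dvpoy
jwey
uxdpd
espf
demk
itrbm
pumam
mvon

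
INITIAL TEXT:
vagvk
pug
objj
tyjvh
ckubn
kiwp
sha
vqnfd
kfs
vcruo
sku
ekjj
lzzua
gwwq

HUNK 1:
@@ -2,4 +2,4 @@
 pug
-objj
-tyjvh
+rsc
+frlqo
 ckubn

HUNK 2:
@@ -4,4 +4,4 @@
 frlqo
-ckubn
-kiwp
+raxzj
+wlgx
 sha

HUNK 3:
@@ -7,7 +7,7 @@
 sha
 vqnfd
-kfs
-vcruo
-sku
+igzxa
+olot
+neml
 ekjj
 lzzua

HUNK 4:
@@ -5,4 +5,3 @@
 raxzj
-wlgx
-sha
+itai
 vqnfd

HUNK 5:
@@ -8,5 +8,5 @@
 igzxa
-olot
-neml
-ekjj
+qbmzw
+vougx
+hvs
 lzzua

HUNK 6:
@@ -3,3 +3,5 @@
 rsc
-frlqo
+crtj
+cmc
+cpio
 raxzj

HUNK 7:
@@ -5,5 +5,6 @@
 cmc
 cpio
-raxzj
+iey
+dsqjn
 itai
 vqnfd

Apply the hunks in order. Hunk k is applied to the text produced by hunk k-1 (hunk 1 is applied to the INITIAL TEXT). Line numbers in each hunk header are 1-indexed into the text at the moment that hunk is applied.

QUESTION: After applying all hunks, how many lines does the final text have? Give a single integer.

Answer: 16

Derivation:
Hunk 1: at line 2 remove [objj,tyjvh] add [rsc,frlqo] -> 14 lines: vagvk pug rsc frlqo ckubn kiwp sha vqnfd kfs vcruo sku ekjj lzzua gwwq
Hunk 2: at line 4 remove [ckubn,kiwp] add [raxzj,wlgx] -> 14 lines: vagvk pug rsc frlqo raxzj wlgx sha vqnfd kfs vcruo sku ekjj lzzua gwwq
Hunk 3: at line 7 remove [kfs,vcruo,sku] add [igzxa,olot,neml] -> 14 lines: vagvk pug rsc frlqo raxzj wlgx sha vqnfd igzxa olot neml ekjj lzzua gwwq
Hunk 4: at line 5 remove [wlgx,sha] add [itai] -> 13 lines: vagvk pug rsc frlqo raxzj itai vqnfd igzxa olot neml ekjj lzzua gwwq
Hunk 5: at line 8 remove [olot,neml,ekjj] add [qbmzw,vougx,hvs] -> 13 lines: vagvk pug rsc frlqo raxzj itai vqnfd igzxa qbmzw vougx hvs lzzua gwwq
Hunk 6: at line 3 remove [frlqo] add [crtj,cmc,cpio] -> 15 lines: vagvk pug rsc crtj cmc cpio raxzj itai vqnfd igzxa qbmzw vougx hvs lzzua gwwq
Hunk 7: at line 5 remove [raxzj] add [iey,dsqjn] -> 16 lines: vagvk pug rsc crtj cmc cpio iey dsqjn itai vqnfd igzxa qbmzw vougx hvs lzzua gwwq
Final line count: 16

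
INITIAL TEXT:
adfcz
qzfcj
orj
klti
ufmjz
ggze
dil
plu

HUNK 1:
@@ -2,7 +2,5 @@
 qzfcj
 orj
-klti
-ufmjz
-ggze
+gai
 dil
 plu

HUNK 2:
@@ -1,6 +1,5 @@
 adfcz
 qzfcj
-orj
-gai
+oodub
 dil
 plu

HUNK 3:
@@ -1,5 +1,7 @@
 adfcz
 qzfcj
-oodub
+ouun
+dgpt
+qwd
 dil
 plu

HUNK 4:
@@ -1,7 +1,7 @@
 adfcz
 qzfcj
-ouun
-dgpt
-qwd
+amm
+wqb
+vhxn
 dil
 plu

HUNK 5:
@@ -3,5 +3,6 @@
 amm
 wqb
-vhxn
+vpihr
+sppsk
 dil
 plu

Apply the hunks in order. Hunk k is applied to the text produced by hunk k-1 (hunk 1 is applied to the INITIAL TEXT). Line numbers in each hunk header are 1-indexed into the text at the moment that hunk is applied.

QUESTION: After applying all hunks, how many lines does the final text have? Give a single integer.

Hunk 1: at line 2 remove [klti,ufmjz,ggze] add [gai] -> 6 lines: adfcz qzfcj orj gai dil plu
Hunk 2: at line 1 remove [orj,gai] add [oodub] -> 5 lines: adfcz qzfcj oodub dil plu
Hunk 3: at line 1 remove [oodub] add [ouun,dgpt,qwd] -> 7 lines: adfcz qzfcj ouun dgpt qwd dil plu
Hunk 4: at line 1 remove [ouun,dgpt,qwd] add [amm,wqb,vhxn] -> 7 lines: adfcz qzfcj amm wqb vhxn dil plu
Hunk 5: at line 3 remove [vhxn] add [vpihr,sppsk] -> 8 lines: adfcz qzfcj amm wqb vpihr sppsk dil plu
Final line count: 8

Answer: 8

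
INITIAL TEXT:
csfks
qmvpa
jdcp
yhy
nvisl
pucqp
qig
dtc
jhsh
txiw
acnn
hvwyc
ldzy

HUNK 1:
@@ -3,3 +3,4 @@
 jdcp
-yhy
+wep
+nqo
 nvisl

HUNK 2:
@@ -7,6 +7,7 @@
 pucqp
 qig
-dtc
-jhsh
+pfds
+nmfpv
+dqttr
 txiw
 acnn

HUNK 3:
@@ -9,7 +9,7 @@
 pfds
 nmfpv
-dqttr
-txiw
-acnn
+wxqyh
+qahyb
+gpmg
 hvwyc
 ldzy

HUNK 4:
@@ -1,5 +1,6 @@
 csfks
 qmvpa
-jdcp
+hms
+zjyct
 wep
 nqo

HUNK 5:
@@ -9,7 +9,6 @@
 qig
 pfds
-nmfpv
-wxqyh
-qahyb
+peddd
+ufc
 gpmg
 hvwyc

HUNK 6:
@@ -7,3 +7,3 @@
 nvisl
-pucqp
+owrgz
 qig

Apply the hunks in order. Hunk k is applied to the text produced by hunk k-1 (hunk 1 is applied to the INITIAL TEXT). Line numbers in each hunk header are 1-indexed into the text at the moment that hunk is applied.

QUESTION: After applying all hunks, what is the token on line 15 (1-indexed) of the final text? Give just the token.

Answer: ldzy

Derivation:
Hunk 1: at line 3 remove [yhy] add [wep,nqo] -> 14 lines: csfks qmvpa jdcp wep nqo nvisl pucqp qig dtc jhsh txiw acnn hvwyc ldzy
Hunk 2: at line 7 remove [dtc,jhsh] add [pfds,nmfpv,dqttr] -> 15 lines: csfks qmvpa jdcp wep nqo nvisl pucqp qig pfds nmfpv dqttr txiw acnn hvwyc ldzy
Hunk 3: at line 9 remove [dqttr,txiw,acnn] add [wxqyh,qahyb,gpmg] -> 15 lines: csfks qmvpa jdcp wep nqo nvisl pucqp qig pfds nmfpv wxqyh qahyb gpmg hvwyc ldzy
Hunk 4: at line 1 remove [jdcp] add [hms,zjyct] -> 16 lines: csfks qmvpa hms zjyct wep nqo nvisl pucqp qig pfds nmfpv wxqyh qahyb gpmg hvwyc ldzy
Hunk 5: at line 9 remove [nmfpv,wxqyh,qahyb] add [peddd,ufc] -> 15 lines: csfks qmvpa hms zjyct wep nqo nvisl pucqp qig pfds peddd ufc gpmg hvwyc ldzy
Hunk 6: at line 7 remove [pucqp] add [owrgz] -> 15 lines: csfks qmvpa hms zjyct wep nqo nvisl owrgz qig pfds peddd ufc gpmg hvwyc ldzy
Final line 15: ldzy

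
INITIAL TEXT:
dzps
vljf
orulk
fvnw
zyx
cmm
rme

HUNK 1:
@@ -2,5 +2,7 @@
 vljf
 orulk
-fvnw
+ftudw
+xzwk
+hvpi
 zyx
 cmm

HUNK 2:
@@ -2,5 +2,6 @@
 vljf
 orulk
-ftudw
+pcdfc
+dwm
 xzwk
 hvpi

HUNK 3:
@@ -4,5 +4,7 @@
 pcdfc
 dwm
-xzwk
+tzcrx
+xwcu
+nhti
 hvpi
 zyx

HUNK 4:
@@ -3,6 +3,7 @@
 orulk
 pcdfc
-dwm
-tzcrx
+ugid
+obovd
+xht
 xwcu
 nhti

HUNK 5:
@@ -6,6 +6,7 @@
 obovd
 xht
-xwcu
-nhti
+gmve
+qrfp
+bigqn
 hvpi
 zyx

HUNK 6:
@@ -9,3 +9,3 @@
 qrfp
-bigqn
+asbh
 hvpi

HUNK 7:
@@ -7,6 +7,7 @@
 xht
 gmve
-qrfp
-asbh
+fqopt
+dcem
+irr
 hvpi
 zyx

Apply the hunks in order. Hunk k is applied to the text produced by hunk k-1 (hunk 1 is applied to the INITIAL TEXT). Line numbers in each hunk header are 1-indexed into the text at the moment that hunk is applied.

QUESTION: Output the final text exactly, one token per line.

Answer: dzps
vljf
orulk
pcdfc
ugid
obovd
xht
gmve
fqopt
dcem
irr
hvpi
zyx
cmm
rme

Derivation:
Hunk 1: at line 2 remove [fvnw] add [ftudw,xzwk,hvpi] -> 9 lines: dzps vljf orulk ftudw xzwk hvpi zyx cmm rme
Hunk 2: at line 2 remove [ftudw] add [pcdfc,dwm] -> 10 lines: dzps vljf orulk pcdfc dwm xzwk hvpi zyx cmm rme
Hunk 3: at line 4 remove [xzwk] add [tzcrx,xwcu,nhti] -> 12 lines: dzps vljf orulk pcdfc dwm tzcrx xwcu nhti hvpi zyx cmm rme
Hunk 4: at line 3 remove [dwm,tzcrx] add [ugid,obovd,xht] -> 13 lines: dzps vljf orulk pcdfc ugid obovd xht xwcu nhti hvpi zyx cmm rme
Hunk 5: at line 6 remove [xwcu,nhti] add [gmve,qrfp,bigqn] -> 14 lines: dzps vljf orulk pcdfc ugid obovd xht gmve qrfp bigqn hvpi zyx cmm rme
Hunk 6: at line 9 remove [bigqn] add [asbh] -> 14 lines: dzps vljf orulk pcdfc ugid obovd xht gmve qrfp asbh hvpi zyx cmm rme
Hunk 7: at line 7 remove [qrfp,asbh] add [fqopt,dcem,irr] -> 15 lines: dzps vljf orulk pcdfc ugid obovd xht gmve fqopt dcem irr hvpi zyx cmm rme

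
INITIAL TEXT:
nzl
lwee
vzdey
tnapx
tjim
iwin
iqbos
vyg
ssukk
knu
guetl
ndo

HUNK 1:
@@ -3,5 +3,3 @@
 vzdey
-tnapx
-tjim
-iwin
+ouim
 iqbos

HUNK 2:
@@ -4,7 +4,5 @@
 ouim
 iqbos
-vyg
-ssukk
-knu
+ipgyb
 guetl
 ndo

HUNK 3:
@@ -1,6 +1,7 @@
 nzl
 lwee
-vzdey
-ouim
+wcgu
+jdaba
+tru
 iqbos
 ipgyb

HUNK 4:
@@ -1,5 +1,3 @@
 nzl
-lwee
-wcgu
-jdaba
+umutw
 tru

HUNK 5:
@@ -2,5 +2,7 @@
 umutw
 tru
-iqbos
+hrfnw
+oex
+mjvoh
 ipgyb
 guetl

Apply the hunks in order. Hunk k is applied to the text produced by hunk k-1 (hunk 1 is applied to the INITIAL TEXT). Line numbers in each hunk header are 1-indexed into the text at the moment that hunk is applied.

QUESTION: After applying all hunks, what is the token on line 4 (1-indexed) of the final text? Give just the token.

Hunk 1: at line 3 remove [tnapx,tjim,iwin] add [ouim] -> 10 lines: nzl lwee vzdey ouim iqbos vyg ssukk knu guetl ndo
Hunk 2: at line 4 remove [vyg,ssukk,knu] add [ipgyb] -> 8 lines: nzl lwee vzdey ouim iqbos ipgyb guetl ndo
Hunk 3: at line 1 remove [vzdey,ouim] add [wcgu,jdaba,tru] -> 9 lines: nzl lwee wcgu jdaba tru iqbos ipgyb guetl ndo
Hunk 4: at line 1 remove [lwee,wcgu,jdaba] add [umutw] -> 7 lines: nzl umutw tru iqbos ipgyb guetl ndo
Hunk 5: at line 2 remove [iqbos] add [hrfnw,oex,mjvoh] -> 9 lines: nzl umutw tru hrfnw oex mjvoh ipgyb guetl ndo
Final line 4: hrfnw

Answer: hrfnw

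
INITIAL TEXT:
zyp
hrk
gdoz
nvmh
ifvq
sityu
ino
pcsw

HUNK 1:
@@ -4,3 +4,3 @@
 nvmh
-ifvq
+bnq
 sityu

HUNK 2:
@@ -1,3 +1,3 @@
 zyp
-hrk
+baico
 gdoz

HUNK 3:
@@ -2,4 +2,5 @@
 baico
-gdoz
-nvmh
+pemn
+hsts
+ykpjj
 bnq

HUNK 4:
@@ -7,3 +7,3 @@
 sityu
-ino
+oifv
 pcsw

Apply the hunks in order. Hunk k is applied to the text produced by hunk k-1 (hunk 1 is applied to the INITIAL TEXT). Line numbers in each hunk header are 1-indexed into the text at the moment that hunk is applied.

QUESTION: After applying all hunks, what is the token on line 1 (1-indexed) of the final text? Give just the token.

Hunk 1: at line 4 remove [ifvq] add [bnq] -> 8 lines: zyp hrk gdoz nvmh bnq sityu ino pcsw
Hunk 2: at line 1 remove [hrk] add [baico] -> 8 lines: zyp baico gdoz nvmh bnq sityu ino pcsw
Hunk 3: at line 2 remove [gdoz,nvmh] add [pemn,hsts,ykpjj] -> 9 lines: zyp baico pemn hsts ykpjj bnq sityu ino pcsw
Hunk 4: at line 7 remove [ino] add [oifv] -> 9 lines: zyp baico pemn hsts ykpjj bnq sityu oifv pcsw
Final line 1: zyp

Answer: zyp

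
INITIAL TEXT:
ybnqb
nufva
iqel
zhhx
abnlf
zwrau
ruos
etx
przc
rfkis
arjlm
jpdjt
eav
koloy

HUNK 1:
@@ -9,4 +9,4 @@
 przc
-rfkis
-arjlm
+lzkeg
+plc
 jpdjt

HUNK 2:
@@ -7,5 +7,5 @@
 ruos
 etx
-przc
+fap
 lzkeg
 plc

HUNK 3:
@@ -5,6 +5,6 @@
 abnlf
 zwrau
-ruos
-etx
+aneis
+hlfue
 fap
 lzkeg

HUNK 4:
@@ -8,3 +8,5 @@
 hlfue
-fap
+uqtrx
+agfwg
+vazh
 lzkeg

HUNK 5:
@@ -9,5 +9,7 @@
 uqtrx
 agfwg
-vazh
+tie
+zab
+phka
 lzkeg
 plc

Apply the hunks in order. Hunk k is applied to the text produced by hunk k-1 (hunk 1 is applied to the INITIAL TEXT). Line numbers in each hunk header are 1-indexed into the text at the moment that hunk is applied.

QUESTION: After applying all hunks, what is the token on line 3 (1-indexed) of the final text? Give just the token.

Hunk 1: at line 9 remove [rfkis,arjlm] add [lzkeg,plc] -> 14 lines: ybnqb nufva iqel zhhx abnlf zwrau ruos etx przc lzkeg plc jpdjt eav koloy
Hunk 2: at line 7 remove [przc] add [fap] -> 14 lines: ybnqb nufva iqel zhhx abnlf zwrau ruos etx fap lzkeg plc jpdjt eav koloy
Hunk 3: at line 5 remove [ruos,etx] add [aneis,hlfue] -> 14 lines: ybnqb nufva iqel zhhx abnlf zwrau aneis hlfue fap lzkeg plc jpdjt eav koloy
Hunk 4: at line 8 remove [fap] add [uqtrx,agfwg,vazh] -> 16 lines: ybnqb nufva iqel zhhx abnlf zwrau aneis hlfue uqtrx agfwg vazh lzkeg plc jpdjt eav koloy
Hunk 5: at line 9 remove [vazh] add [tie,zab,phka] -> 18 lines: ybnqb nufva iqel zhhx abnlf zwrau aneis hlfue uqtrx agfwg tie zab phka lzkeg plc jpdjt eav koloy
Final line 3: iqel

Answer: iqel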